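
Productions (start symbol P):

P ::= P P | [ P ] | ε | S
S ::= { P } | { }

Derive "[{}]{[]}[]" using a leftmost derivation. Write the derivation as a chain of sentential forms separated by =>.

P => PP => PPP => [P]PP => [S]PP => [{P}]PP => [{}]PP => [{}]SP => [{}]{P}P => [{}]{[P]}P => [{}]{[]}P => [{}]{[]}[P] => [{}]{[]}[]

P => PP   [P ::= P P]
PP => PPP   [P ::= P P]
PPP => [P]PP   [P ::= [ P ]]
[P]PP => [S]PP   [P ::= S]
[S]PP => [{P}]PP   [S ::= { P }]
[{P}]PP => [{}]PP   [P ::= ε]
[{}]PP => [{}]SP   [P ::= S]
[{}]SP => [{}]{P}P   [S ::= { P }]
[{}]{P}P => [{}]{[P]}P   [P ::= [ P ]]
[{}]{[P]}P => [{}]{[]}P   [P ::= ε]
[{}]{[]}P => [{}]{[]}[P]   [P ::= [ P ]]
[{}]{[]}[P] => [{}]{[]}[]   [P ::= ε]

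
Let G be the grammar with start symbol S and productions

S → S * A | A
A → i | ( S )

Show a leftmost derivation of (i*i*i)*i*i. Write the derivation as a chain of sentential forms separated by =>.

S => S*A => S*A*A => A*A*A => (S)*A*A => (S*A)*A*A => (S*A*A)*A*A => (A*A*A)*A*A => (i*A*A)*A*A => (i*i*A)*A*A => (i*i*i)*A*A => (i*i*i)*i*A => (i*i*i)*i*i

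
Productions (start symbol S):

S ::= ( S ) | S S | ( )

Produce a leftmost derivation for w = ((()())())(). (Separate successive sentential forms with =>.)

S => SS   [S ::= S S]
SS => (S)S   [S ::= ( S )]
(S)S => (SS)S   [S ::= S S]
(SS)S => ((S)S)S   [S ::= ( S )]
((S)S)S => ((SS)S)S   [S ::= S S]
((SS)S)S => ((()S)S)S   [S ::= ( )]
((()S)S)S => ((()())S)S   [S ::= ( )]
((()())S)S => ((()())())S   [S ::= ( )]
((()())())S => ((()())())()   [S ::= ( )]

S => SS => (S)S => (SS)S => ((S)S)S => ((SS)S)S => ((()S)S)S => ((()())S)S => ((()())())S => ((()())())()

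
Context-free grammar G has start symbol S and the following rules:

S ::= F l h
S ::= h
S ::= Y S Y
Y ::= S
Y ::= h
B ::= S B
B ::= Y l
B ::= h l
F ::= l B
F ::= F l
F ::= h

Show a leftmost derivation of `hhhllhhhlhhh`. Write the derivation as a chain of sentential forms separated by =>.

S => YSY   [S ::= Y S Y]
YSY => hSY   [Y ::= h]
hSY => hYSYY   [S ::= Y S Y]
hYSYY => hSSYY   [Y ::= S]
hSSYY => hYSYSYY   [S ::= Y S Y]
hYSYSYY => hhSYSYY   [Y ::= h]
hhSYSYY => hhFlhYSYY   [S ::= F l h]
hhFlhYSYY => hhFllhYSYY   [F ::= F l]
hhFllhYSYY => hhhllhYSYY   [F ::= h]
hhhllhYSYY => hhhllhhSYY   [Y ::= h]
hhhllhhSYY => hhhllhhFlhYY   [S ::= F l h]
hhhllhhFlhYY => hhhllhhhlhYY   [F ::= h]
hhhllhhhlhYY => hhhllhhhlhhY   [Y ::= h]
hhhllhhhlhhY => hhhllhhhlhhh   [Y ::= h]

S=>YSY=>hSY=>hYSYY=>hSSYY=>hYSYSYY=>hhSYSYY=>hhFlhYSYY=>hhFllhYSYY=>hhhllhYSYY=>hhhllhhSYY=>hhhllhhFlhYY=>hhhllhhhlhYY=>hhhllhhhlhhY=>hhhllhhhlhhh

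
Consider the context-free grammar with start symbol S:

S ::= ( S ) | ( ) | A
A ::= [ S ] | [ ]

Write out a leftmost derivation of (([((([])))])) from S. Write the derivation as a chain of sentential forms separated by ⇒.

S⇒(S)⇒((S))⇒((A))⇒(([S]))⇒(([(S)]))⇒(([((S))]))⇒(([(((S)))]))⇒(([(((A)))]))⇒(([((([])))]))

S ⇒ (S)   [S ::= ( S )]
(S) ⇒ ((S))   [S ::= ( S )]
((S)) ⇒ ((A))   [S ::= A]
((A)) ⇒ (([S]))   [A ::= [ S ]]
(([S])) ⇒ (([(S)]))   [S ::= ( S )]
(([(S)])) ⇒ (([((S))]))   [S ::= ( S )]
(([((S))])) ⇒ (([(((S)))]))   [S ::= ( S )]
(([(((S)))])) ⇒ (([(((A)))]))   [S ::= A]
(([(((A)))])) ⇒ (([((([])))]))   [A ::= [ ]]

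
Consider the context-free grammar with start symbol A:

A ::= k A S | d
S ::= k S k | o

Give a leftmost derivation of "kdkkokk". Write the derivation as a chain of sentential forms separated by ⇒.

A ⇒ kAS   [A ::= k A S]
kAS ⇒ kdS   [A ::= d]
kdS ⇒ kdkSk   [S ::= k S k]
kdkSk ⇒ kdkkSkk   [S ::= k S k]
kdkkSkk ⇒ kdkkokk   [S ::= o]

A ⇒ kAS ⇒ kdS ⇒ kdkSk ⇒ kdkkSkk ⇒ kdkkokk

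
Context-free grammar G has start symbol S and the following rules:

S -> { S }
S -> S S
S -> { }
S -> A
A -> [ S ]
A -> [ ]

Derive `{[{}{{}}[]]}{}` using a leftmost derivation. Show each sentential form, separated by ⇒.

S ⇒ SS   [S -> S S]
SS ⇒ {S}S   [S -> { S }]
{S}S ⇒ {A}S   [S -> A]
{A}S ⇒ {[S]}S   [A -> [ S ]]
{[S]}S ⇒ {[SS]}S   [S -> S S]
{[SS]}S ⇒ {[SSS]}S   [S -> S S]
{[SSS]}S ⇒ {[{}SS]}S   [S -> { }]
{[{}SS]}S ⇒ {[{}{S}S]}S   [S -> { S }]
{[{}{S}S]}S ⇒ {[{}{{}}S]}S   [S -> { }]
{[{}{{}}S]}S ⇒ {[{}{{}}A]}S   [S -> A]
{[{}{{}}A]}S ⇒ {[{}{{}}[]]}S   [A -> [ ]]
{[{}{{}}[]]}S ⇒ {[{}{{}}[]]}{}   [S -> { }]

S⇒SS⇒{S}S⇒{A}S⇒{[S]}S⇒{[SS]}S⇒{[SSS]}S⇒{[{}SS]}S⇒{[{}{S}S]}S⇒{[{}{{}}S]}S⇒{[{}{{}}A]}S⇒{[{}{{}}[]]}S⇒{[{}{{}}[]]}{}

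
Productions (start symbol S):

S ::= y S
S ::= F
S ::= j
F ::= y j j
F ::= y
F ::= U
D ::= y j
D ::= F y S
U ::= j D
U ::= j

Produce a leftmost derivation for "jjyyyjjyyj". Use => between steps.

S => F => U => jD => jFyS => jUyS => jjDyS => jjFySyS => jjyySyS => jjyyFyS => jjyyyjjyS => jjyyyjjyyS => jjyyyjjyyj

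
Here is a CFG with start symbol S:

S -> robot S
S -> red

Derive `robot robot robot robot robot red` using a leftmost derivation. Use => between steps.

S => robot S => robot robot S => robot robot robot S => robot robot robot robot S => robot robot robot robot robot S => robot robot robot robot robot red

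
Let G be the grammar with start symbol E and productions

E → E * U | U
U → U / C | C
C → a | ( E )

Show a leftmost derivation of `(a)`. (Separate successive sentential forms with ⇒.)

E⇒U⇒C⇒(E)⇒(U)⇒(C)⇒(a)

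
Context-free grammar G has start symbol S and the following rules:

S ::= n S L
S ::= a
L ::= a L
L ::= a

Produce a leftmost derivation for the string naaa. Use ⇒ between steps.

S ⇒ nSL   [S ::= n S L]
nSL ⇒ naL   [S ::= a]
naL ⇒ naaL   [L ::= a L]
naaL ⇒ naaa   [L ::= a]

S⇒nSL⇒naL⇒naaL⇒naaa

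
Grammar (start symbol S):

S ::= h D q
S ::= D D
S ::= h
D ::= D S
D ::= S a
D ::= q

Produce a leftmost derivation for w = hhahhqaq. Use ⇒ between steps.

S ⇒ hDq ⇒ hSaq ⇒ hDDaq ⇒ hDSDaq ⇒ hDSSDaq ⇒ hSaSSDaq ⇒ hhaSSDaq ⇒ hhahSDaq ⇒ hhahhDaq ⇒ hhahhqaq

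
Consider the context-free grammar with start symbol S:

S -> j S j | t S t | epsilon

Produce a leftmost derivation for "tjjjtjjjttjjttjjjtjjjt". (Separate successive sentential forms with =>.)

S => tSt   [S -> t S t]
tSt => tjSjt   [S -> j S j]
tjSjt => tjjSjjt   [S -> j S j]
tjjSjjt => tjjjSjjjt   [S -> j S j]
tjjjSjjjt => tjjjtStjjjt   [S -> t S t]
tjjjtStjjjt => tjjjtjSjtjjjt   [S -> j S j]
tjjjtjSjtjjjt => tjjjtjjSjjtjjjt   [S -> j S j]
tjjjtjjSjjtjjjt => tjjjtjjjSjjjtjjjt   [S -> j S j]
tjjjtjjjSjjjtjjjt => tjjjtjjjtStjjjtjjjt   [S -> t S t]
tjjjtjjjtStjjjtjjjt => tjjjtjjjttSttjjjtjjjt   [S -> t S t]
tjjjtjjjttSttjjjtjjjt => tjjjtjjjttjSjttjjjtjjjt   [S -> j S j]
tjjjtjjjttjSjttjjjtjjjt => tjjjtjjjttjjttjjjtjjjt   [S -> epsilon]

S=>tSt=>tjSjt=>tjjSjjt=>tjjjSjjjt=>tjjjtStjjjt=>tjjjtjSjtjjjt=>tjjjtjjSjjtjjjt=>tjjjtjjjSjjjtjjjt=>tjjjtjjjtStjjjtjjjt=>tjjjtjjjttSttjjjtjjjt=>tjjjtjjjttjSjttjjjtjjjt=>tjjjtjjjttjjttjjjtjjjt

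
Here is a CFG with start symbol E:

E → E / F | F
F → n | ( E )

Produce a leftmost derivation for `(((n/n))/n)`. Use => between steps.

E => F => (E) => (E/F) => (F/F) => ((E)/F) => ((F)/F) => (((E))/F) => (((E/F))/F) => (((F/F))/F) => (((n/F))/F) => (((n/n))/F) => (((n/n))/n)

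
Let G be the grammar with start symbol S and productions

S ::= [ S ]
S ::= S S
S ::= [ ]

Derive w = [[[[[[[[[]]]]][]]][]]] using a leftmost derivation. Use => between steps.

S => [S]   [S ::= [ S ]]
[S] => [[S]]   [S ::= [ S ]]
[[S]] => [[SS]]   [S ::= S S]
[[SS]] => [[[S]S]]   [S ::= [ S ]]
[[[S]S]] => [[[[S]]S]]   [S ::= [ S ]]
[[[[S]]S]] => [[[[SS]]S]]   [S ::= S S]
[[[[SS]]S]] => [[[[[S]S]]S]]   [S ::= [ S ]]
[[[[[S]S]]S]] => [[[[[[S]]S]]S]]   [S ::= [ S ]]
[[[[[[S]]S]]S]] => [[[[[[[S]]]S]]S]]   [S ::= [ S ]]
[[[[[[[S]]]S]]S]] => [[[[[[[[S]]]]S]]S]]   [S ::= [ S ]]
[[[[[[[[S]]]]S]]S]] => [[[[[[[[[]]]]]S]]S]]   [S ::= [ ]]
[[[[[[[[[]]]]]S]]S]] => [[[[[[[[[]]]]][]]]S]]   [S ::= [ ]]
[[[[[[[[[]]]]][]]]S]] => [[[[[[[[[]]]]][]]][]]]   [S ::= [ ]]

S=>[S]=>[[S]]=>[[SS]]=>[[[S]S]]=>[[[[S]]S]]=>[[[[SS]]S]]=>[[[[[S]S]]S]]=>[[[[[[S]]S]]S]]=>[[[[[[[S]]]S]]S]]=>[[[[[[[[S]]]]S]]S]]=>[[[[[[[[[]]]]]S]]S]]=>[[[[[[[[[]]]]][]]]S]]=>[[[[[[[[[]]]]][]]][]]]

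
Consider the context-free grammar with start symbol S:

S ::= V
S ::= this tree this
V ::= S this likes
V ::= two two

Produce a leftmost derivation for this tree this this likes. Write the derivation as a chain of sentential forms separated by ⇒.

S ⇒ V ⇒ S this likes ⇒ this tree this this likes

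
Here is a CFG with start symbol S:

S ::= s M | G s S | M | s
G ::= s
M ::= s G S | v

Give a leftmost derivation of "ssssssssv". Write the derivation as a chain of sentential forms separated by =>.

S=>M=>sGS=>ssS=>ssGsS=>ssssS=>ssssGsS=>ssssssS=>ssssssGsS=>ssssssssS=>ssssssssM=>ssssssssv

S => M   [S ::= M]
M => sGS   [M ::= s G S]
sGS => ssS   [G ::= s]
ssS => ssGsS   [S ::= G s S]
ssGsS => ssssS   [G ::= s]
ssssS => ssssGsS   [S ::= G s S]
ssssGsS => ssssssS   [G ::= s]
ssssssS => ssssssGsS   [S ::= G s S]
ssssssGsS => ssssssssS   [G ::= s]
ssssssssS => ssssssssM   [S ::= M]
ssssssssM => ssssssssv   [M ::= v]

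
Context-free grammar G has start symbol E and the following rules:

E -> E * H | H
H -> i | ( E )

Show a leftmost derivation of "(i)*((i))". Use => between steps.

E=>E*H=>H*H=>(E)*H=>(H)*H=>(i)*H=>(i)*(E)=>(i)*(H)=>(i)*((E))=>(i)*((H))=>(i)*((i))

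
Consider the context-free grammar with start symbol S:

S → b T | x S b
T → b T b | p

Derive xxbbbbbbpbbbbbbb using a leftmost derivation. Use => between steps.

S => xSb => xxSbb => xxbTbb => xxbbTbbb => xxbbbTbbbb => xxbbbbTbbbbb => xxbbbbbTbbbbbb => xxbbbbbbTbbbbbbb => xxbbbbbbpbbbbbbb

S => xSb   [S → x S b]
xSb => xxSbb   [S → x S b]
xxSbb => xxbTbb   [S → b T]
xxbTbb => xxbbTbbb   [T → b T b]
xxbbTbbb => xxbbbTbbbb   [T → b T b]
xxbbbTbbbb => xxbbbbTbbbbb   [T → b T b]
xxbbbbTbbbbb => xxbbbbbTbbbbbb   [T → b T b]
xxbbbbbTbbbbbb => xxbbbbbbTbbbbbbb   [T → b T b]
xxbbbbbbTbbbbbbb => xxbbbbbbpbbbbbbb   [T → p]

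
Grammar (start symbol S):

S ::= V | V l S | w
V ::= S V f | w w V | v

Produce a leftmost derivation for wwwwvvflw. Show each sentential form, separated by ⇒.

S⇒VlS⇒SVflS⇒VVflS⇒wwVVflS⇒wwwwVVflS⇒wwwwvVflS⇒wwwwvvflS⇒wwwwvvflw

S ⇒ VlS   [S ::= V l S]
VlS ⇒ SVflS   [V ::= S V f]
SVflS ⇒ VVflS   [S ::= V]
VVflS ⇒ wwVVflS   [V ::= w w V]
wwVVflS ⇒ wwwwVVflS   [V ::= w w V]
wwwwVVflS ⇒ wwwwvVflS   [V ::= v]
wwwwvVflS ⇒ wwwwvvflS   [V ::= v]
wwwwvvflS ⇒ wwwwvvflw   [S ::= w]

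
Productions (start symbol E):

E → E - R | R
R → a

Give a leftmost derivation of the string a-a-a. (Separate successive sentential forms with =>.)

E => E-R => E-R-R => R-R-R => a-R-R => a-a-R => a-a-a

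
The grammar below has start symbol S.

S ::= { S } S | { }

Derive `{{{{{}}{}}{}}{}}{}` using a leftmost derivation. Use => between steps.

S => {S}S => {{S}S}S => {{{S}S}S}S => {{{{S}S}S}S}S => {{{{{}}S}S}S}S => {{{{{}}{}}S}S}S => {{{{{}}{}}{}}S}S => {{{{{}}{}}{}}{}}S => {{{{{}}{}}{}}{}}{}

S => {S}S   [S ::= { S } S]
{S}S => {{S}S}S   [S ::= { S } S]
{{S}S}S => {{{S}S}S}S   [S ::= { S } S]
{{{S}S}S}S => {{{{S}S}S}S}S   [S ::= { S } S]
{{{{S}S}S}S}S => {{{{{}}S}S}S}S   [S ::= { }]
{{{{{}}S}S}S}S => {{{{{}}{}}S}S}S   [S ::= { }]
{{{{{}}{}}S}S}S => {{{{{}}{}}{}}S}S   [S ::= { }]
{{{{{}}{}}{}}S}S => {{{{{}}{}}{}}{}}S   [S ::= { }]
{{{{{}}{}}{}}{}}S => {{{{{}}{}}{}}{}}{}   [S ::= { }]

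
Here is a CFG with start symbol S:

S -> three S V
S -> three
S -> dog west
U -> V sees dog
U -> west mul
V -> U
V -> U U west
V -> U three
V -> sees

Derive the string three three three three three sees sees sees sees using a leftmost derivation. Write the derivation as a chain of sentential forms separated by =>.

S => three S V   [S -> three S V]
three S V => three three S V V   [S -> three S V]
three three S V V => three three three S V V V   [S -> three S V]
three three three S V V V => three three three three S V V V V   [S -> three S V]
three three three three S V V V V => three three three three three V V V V   [S -> three]
three three three three three V V V V => three three three three three sees V V V   [V -> sees]
three three three three three sees V V V => three three three three three sees sees V V   [V -> sees]
three three three three three sees sees V V => three three three three three sees sees sees V   [V -> sees]
three three three three three sees sees sees V => three three three three three sees sees sees sees   [V -> sees]

S => three S V => three three S V V => three three three S V V V => three three three three S V V V V => three three three three three V V V V => three three three three three sees V V V => three three three three three sees sees V V => three three three three three sees sees sees V => three three three three three sees sees sees sees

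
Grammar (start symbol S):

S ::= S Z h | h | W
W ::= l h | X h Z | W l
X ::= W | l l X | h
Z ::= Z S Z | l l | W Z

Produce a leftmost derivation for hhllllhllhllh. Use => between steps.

S => SZh   [S ::= S Z h]
SZh => SZhZh   [S ::= S Z h]
SZhZh => SZhZhZh   [S ::= S Z h]
SZhZhZh => WZhZhZh   [S ::= W]
WZhZhZh => XhZZhZhZh   [W ::= X h Z]
XhZZhZhZh => hhZZhZhZh   [X ::= h]
hhZZhZhZh => hhllZhZhZh   [Z ::= l l]
hhllZhZhZh => hhllllhZhZh   [Z ::= l l]
hhllllhZhZh => hhllllhllhZh   [Z ::= l l]
hhllllhllhZh => hhllllhllhllh   [Z ::= l l]

S => SZh => SZhZh => SZhZhZh => WZhZhZh => XhZZhZhZh => hhZZhZhZh => hhllZhZhZh => hhllllhZhZh => hhllllhllhZh => hhllllhllhllh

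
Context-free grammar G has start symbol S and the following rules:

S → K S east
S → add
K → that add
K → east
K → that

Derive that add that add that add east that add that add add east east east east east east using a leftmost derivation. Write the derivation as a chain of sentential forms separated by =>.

S => K S east   [S → K S east]
K S east => that add S east   [K → that add]
that add S east => that add K S east east   [S → K S east]
that add K S east east => that add that add S east east   [K → that add]
that add that add S east east => that add that add K S east east east   [S → K S east]
that add that add K S east east east => that add that add that add S east east east   [K → that add]
that add that add that add S east east east => that add that add that add K S east east east east   [S → K S east]
that add that add that add K S east east east east => that add that add that add east S east east east east   [K → east]
that add that add that add east S east east east east => that add that add that add east K S east east east east east   [S → K S east]
that add that add that add east K S east east east east east => that add that add that add east that add S east east east east east   [K → that add]
that add that add that add east that add S east east east east east => that add that add that add east that add K S east east east east east east   [S → K S east]
that add that add that add east that add K S east east east east east east => that add that add that add east that add that add S east east east east east east   [K → that add]
that add that add that add east that add that add S east east east east east east => that add that add that add east that add that add add east east east east east east   [S → add]

S => K S east => that add S east => that add K S east east => that add that add S east east => that add that add K S east east east => that add that add that add S east east east => that add that add that add K S east east east east => that add that add that add east S east east east east => that add that add that add east K S east east east east east => that add that add that add east that add S east east east east east => that add that add that add east that add K S east east east east east east => that add that add that add east that add that add S east east east east east east => that add that add that add east that add that add add east east east east east east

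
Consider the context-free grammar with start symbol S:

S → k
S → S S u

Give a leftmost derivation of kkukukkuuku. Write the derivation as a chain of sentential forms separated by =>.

S=>SSu=>SSuSu=>SSuSuSu=>SSuSuSuSu=>kSuSuSuSu=>kkuSuSuSu=>kkukuSuSu=>kkukuSSuuSu=>kkukukSuuSu=>kkukukkuuSu=>kkukukkuuku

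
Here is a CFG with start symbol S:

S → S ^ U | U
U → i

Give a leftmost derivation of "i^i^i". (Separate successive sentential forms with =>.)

S => S^U   [S → S ^ U]
S^U => S^U^U   [S → S ^ U]
S^U^U => U^U^U   [S → U]
U^U^U => i^U^U   [U → i]
i^U^U => i^i^U   [U → i]
i^i^U => i^i^i   [U → i]

S=>S^U=>S^U^U=>U^U^U=>i^U^U=>i^i^U=>i^i^i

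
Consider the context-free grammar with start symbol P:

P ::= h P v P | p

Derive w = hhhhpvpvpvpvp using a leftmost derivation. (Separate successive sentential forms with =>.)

P=>hPvP=>hhPvPvP=>hhhPvPvPvP=>hhhhPvPvPvPvP=>hhhhpvPvPvPvP=>hhhhpvpvPvPvP=>hhhhpvpvpvPvP=>hhhhpvpvpvpvP=>hhhhpvpvpvpvp

P => hPvP   [P ::= h P v P]
hPvP => hhPvPvP   [P ::= h P v P]
hhPvPvP => hhhPvPvPvP   [P ::= h P v P]
hhhPvPvPvP => hhhhPvPvPvPvP   [P ::= h P v P]
hhhhPvPvPvPvP => hhhhpvPvPvPvP   [P ::= p]
hhhhpvPvPvPvP => hhhhpvpvPvPvP   [P ::= p]
hhhhpvpvPvPvP => hhhhpvpvpvPvP   [P ::= p]
hhhhpvpvpvPvP => hhhhpvpvpvpvP   [P ::= p]
hhhhpvpvpvpvP => hhhhpvpvpvpvp   [P ::= p]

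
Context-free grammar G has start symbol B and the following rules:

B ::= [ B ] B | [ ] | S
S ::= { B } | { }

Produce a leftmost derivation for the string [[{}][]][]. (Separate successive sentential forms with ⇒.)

B ⇒ [B]B ⇒ [[B]B]B ⇒ [[S]B]B ⇒ [[{}]B]B ⇒ [[{}][]]B ⇒ [[{}][]][]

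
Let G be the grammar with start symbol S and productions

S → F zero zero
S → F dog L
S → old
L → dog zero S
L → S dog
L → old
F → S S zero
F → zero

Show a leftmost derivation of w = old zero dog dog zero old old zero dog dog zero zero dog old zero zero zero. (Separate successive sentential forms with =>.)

S => F zero zero => S S zero zero zero => old S zero zero zero => old F dog L zero zero zero => old zero dog L zero zero zero => old zero dog dog zero S zero zero zero => old zero dog dog zero F dog L zero zero zero => old zero dog dog zero S S zero dog L zero zero zero => old zero dog dog zero old S zero dog L zero zero zero => old zero dog dog zero old old zero dog L zero zero zero => old zero dog dog zero old old zero dog dog zero S zero zero zero => old zero dog dog zero old old zero dog dog zero F dog L zero zero zero => old zero dog dog zero old old zero dog dog zero zero dog L zero zero zero => old zero dog dog zero old old zero dog dog zero zero dog old zero zero zero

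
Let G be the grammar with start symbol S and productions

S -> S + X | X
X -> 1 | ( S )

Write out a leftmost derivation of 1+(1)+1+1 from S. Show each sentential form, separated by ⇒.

S ⇒ S+X ⇒ S+X+X ⇒ S+X+X+X ⇒ X+X+X+X ⇒ 1+X+X+X ⇒ 1+(S)+X+X ⇒ 1+(X)+X+X ⇒ 1+(1)+X+X ⇒ 1+(1)+1+X ⇒ 1+(1)+1+1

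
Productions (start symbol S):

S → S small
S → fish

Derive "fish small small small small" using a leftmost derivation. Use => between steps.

S => S small => S small small => S small small small => S small small small small => fish small small small small

S => S small   [S → S small]
S small => S small small   [S → S small]
S small small => S small small small   [S → S small]
S small small small => S small small small small   [S → S small]
S small small small small => fish small small small small   [S → fish]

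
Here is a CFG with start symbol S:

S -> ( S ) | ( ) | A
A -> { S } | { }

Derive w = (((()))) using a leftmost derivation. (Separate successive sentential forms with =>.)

S => (S)   [S -> ( S )]
(S) => ((S))   [S -> ( S )]
((S)) => (((S)))   [S -> ( S )]
(((S))) => (((())))   [S -> ( )]

S=>(S)=>((S))=>(((S)))=>(((())))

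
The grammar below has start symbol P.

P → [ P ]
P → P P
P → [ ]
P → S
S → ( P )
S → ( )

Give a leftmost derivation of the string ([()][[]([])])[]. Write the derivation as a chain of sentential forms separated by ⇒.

P⇒PP⇒SP⇒(P)P⇒(PP)P⇒([P]P)P⇒([S]P)P⇒([()]P)P⇒([()][P])P⇒([()][PP])P⇒([()][[]P])P⇒([()][[]S])P⇒([()][[](P)])P⇒([()][[]([])])P⇒([()][[]([])])[]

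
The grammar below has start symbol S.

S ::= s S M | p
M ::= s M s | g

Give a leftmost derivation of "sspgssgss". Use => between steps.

S => sSM => ssSMM => sspMM => sspgM => sspgsMs => sspgssMss => sspgssgss

S => sSM   [S ::= s S M]
sSM => ssSMM   [S ::= s S M]
ssSMM => sspMM   [S ::= p]
sspMM => sspgM   [M ::= g]
sspgM => sspgsMs   [M ::= s M s]
sspgsMs => sspgssMss   [M ::= s M s]
sspgssMss => sspgssgss   [M ::= g]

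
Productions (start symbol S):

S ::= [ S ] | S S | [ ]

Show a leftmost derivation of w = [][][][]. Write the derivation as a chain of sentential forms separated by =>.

S => SS => []S => []SS => []SSS => [][]SS => [][][]S => [][][][]

S => SS   [S ::= S S]
SS => []S   [S ::= [ ]]
[]S => []SS   [S ::= S S]
[]SS => []SSS   [S ::= S S]
[]SSS => [][]SS   [S ::= [ ]]
[][]SS => [][][]S   [S ::= [ ]]
[][][]S => [][][][]   [S ::= [ ]]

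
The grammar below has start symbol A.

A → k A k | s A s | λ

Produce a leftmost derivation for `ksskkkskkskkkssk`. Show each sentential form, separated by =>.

A => kAk   [A → k A k]
kAk => ksAsk   [A → s A s]
ksAsk => kssAssk   [A → s A s]
kssAssk => ksskAkssk   [A → k A k]
ksskAkssk => ksskkAkkssk   [A → k A k]
ksskkAkkssk => ksskkkAkkkssk   [A → k A k]
ksskkkAkkkssk => ksskkksAskkkssk   [A → s A s]
ksskkksAskkkssk => ksskkkskAkskkkssk   [A → k A k]
ksskkkskAkskkkssk => ksskkkskkskkkssk   [A → λ]

A => kAk => ksAsk => kssAssk => ksskAkssk => ksskkAkkssk => ksskkkAkkkssk => ksskkksAskkkssk => ksskkkskAkskkkssk => ksskkkskkskkkssk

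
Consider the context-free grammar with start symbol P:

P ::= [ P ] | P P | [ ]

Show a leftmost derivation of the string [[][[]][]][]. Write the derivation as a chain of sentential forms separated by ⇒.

P ⇒ PP   [P ::= P P]
PP ⇒ [P]P   [P ::= [ P ]]
[P]P ⇒ [PP]P   [P ::= P P]
[PP]P ⇒ [[]P]P   [P ::= [ ]]
[[]P]P ⇒ [[]PP]P   [P ::= P P]
[[]PP]P ⇒ [[][P]P]P   [P ::= [ P ]]
[[][P]P]P ⇒ [[][[]]P]P   [P ::= [ ]]
[[][[]]P]P ⇒ [[][[]][]]P   [P ::= [ ]]
[[][[]][]]P ⇒ [[][[]][]][]   [P ::= [ ]]

P⇒PP⇒[P]P⇒[PP]P⇒[[]P]P⇒[[]PP]P⇒[[][P]P]P⇒[[][[]]P]P⇒[[][[]][]]P⇒[[][[]][]][]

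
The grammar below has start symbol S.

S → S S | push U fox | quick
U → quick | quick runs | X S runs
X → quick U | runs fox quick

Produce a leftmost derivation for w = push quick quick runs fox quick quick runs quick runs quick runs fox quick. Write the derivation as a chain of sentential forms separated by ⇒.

S ⇒ S S ⇒ push U fox S ⇒ push X S runs fox S ⇒ push quick U S runs fox S ⇒ push quick X S runs S runs fox S ⇒ push quick quick U S runs S runs fox S ⇒ push quick quick X S runs S runs S runs fox S ⇒ push quick quick runs fox quick S runs S runs S runs fox S ⇒ push quick quick runs fox quick quick runs S runs S runs fox S ⇒ push quick quick runs fox quick quick runs quick runs S runs fox S ⇒ push quick quick runs fox quick quick runs quick runs quick runs fox S ⇒ push quick quick runs fox quick quick runs quick runs quick runs fox quick

S ⇒ S S   [S → S S]
S S ⇒ push U fox S   [S → push U fox]
push U fox S ⇒ push X S runs fox S   [U → X S runs]
push X S runs fox S ⇒ push quick U S runs fox S   [X → quick U]
push quick U S runs fox S ⇒ push quick X S runs S runs fox S   [U → X S runs]
push quick X S runs S runs fox S ⇒ push quick quick U S runs S runs fox S   [X → quick U]
push quick quick U S runs S runs fox S ⇒ push quick quick X S runs S runs S runs fox S   [U → X S runs]
push quick quick X S runs S runs S runs fox S ⇒ push quick quick runs fox quick S runs S runs S runs fox S   [X → runs fox quick]
push quick quick runs fox quick S runs S runs S runs fox S ⇒ push quick quick runs fox quick quick runs S runs S runs fox S   [S → quick]
push quick quick runs fox quick quick runs S runs S runs fox S ⇒ push quick quick runs fox quick quick runs quick runs S runs fox S   [S → quick]
push quick quick runs fox quick quick runs quick runs S runs fox S ⇒ push quick quick runs fox quick quick runs quick runs quick runs fox S   [S → quick]
push quick quick runs fox quick quick runs quick runs quick runs fox S ⇒ push quick quick runs fox quick quick runs quick runs quick runs fox quick   [S → quick]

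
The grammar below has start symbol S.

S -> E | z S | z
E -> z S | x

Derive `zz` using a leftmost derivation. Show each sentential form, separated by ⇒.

S ⇒ E ⇒ zS ⇒ zz

S ⇒ E   [S -> E]
E ⇒ zS   [E -> z S]
zS ⇒ zz   [S -> z]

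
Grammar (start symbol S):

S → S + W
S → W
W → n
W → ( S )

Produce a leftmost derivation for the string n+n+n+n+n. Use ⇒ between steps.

S⇒S+W⇒S+W+W⇒S+W+W+W⇒S+W+W+W+W⇒W+W+W+W+W⇒n+W+W+W+W⇒n+n+W+W+W⇒n+n+n+W+W⇒n+n+n+n+W⇒n+n+n+n+n

S ⇒ S+W   [S → S + W]
S+W ⇒ S+W+W   [S → S + W]
S+W+W ⇒ S+W+W+W   [S → S + W]
S+W+W+W ⇒ S+W+W+W+W   [S → S + W]
S+W+W+W+W ⇒ W+W+W+W+W   [S → W]
W+W+W+W+W ⇒ n+W+W+W+W   [W → n]
n+W+W+W+W ⇒ n+n+W+W+W   [W → n]
n+n+W+W+W ⇒ n+n+n+W+W   [W → n]
n+n+n+W+W ⇒ n+n+n+n+W   [W → n]
n+n+n+n+W ⇒ n+n+n+n+n   [W → n]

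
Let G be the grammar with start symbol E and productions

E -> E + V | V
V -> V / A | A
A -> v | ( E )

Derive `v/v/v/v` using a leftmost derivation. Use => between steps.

E => V => V/A => V/A/A => V/A/A/A => A/A/A/A => v/A/A/A => v/v/A/A => v/v/v/A => v/v/v/v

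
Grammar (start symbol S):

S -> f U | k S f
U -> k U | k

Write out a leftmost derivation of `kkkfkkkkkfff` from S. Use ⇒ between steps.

S ⇒ kSf ⇒ kkSff ⇒ kkkSfff ⇒ kkkfUfff ⇒ kkkfkUfff ⇒ kkkfkkUfff ⇒ kkkfkkkUfff ⇒ kkkfkkkkUfff ⇒ kkkfkkkkkfff

S ⇒ kSf   [S -> k S f]
kSf ⇒ kkSff   [S -> k S f]
kkSff ⇒ kkkSfff   [S -> k S f]
kkkSfff ⇒ kkkfUfff   [S -> f U]
kkkfUfff ⇒ kkkfkUfff   [U -> k U]
kkkfkUfff ⇒ kkkfkkUfff   [U -> k U]
kkkfkkUfff ⇒ kkkfkkkUfff   [U -> k U]
kkkfkkkUfff ⇒ kkkfkkkkUfff   [U -> k U]
kkkfkkkkUfff ⇒ kkkfkkkkkfff   [U -> k]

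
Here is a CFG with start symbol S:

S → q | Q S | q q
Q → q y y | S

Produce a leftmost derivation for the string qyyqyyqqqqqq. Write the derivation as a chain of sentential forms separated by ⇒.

S⇒QS⇒qyyS⇒qyyQS⇒qyySS⇒qyyQSS⇒qyyqyySS⇒qyyqyyQSS⇒qyyqyySSS⇒qyyqyyqqSS⇒qyyqyyqqqqS⇒qyyqyyqqqqqq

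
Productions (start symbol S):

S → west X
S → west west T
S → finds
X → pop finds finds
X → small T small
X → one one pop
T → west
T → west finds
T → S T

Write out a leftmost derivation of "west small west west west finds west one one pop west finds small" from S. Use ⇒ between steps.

S ⇒ west X ⇒ west small T small ⇒ west small S T small ⇒ west small west west T T small ⇒ west small west west west finds T small ⇒ west small west west west finds S T small ⇒ west small west west west finds west X T small ⇒ west small west west west finds west one one pop T small ⇒ west small west west west finds west one one pop west finds small

S ⇒ west X   [S → west X]
west X ⇒ west small T small   [X → small T small]
west small T small ⇒ west small S T small   [T → S T]
west small S T small ⇒ west small west west T T small   [S → west west T]
west small west west T T small ⇒ west small west west west finds T small   [T → west finds]
west small west west west finds T small ⇒ west small west west west finds S T small   [T → S T]
west small west west west finds S T small ⇒ west small west west west finds west X T small   [S → west X]
west small west west west finds west X T small ⇒ west small west west west finds west one one pop T small   [X → one one pop]
west small west west west finds west one one pop T small ⇒ west small west west west finds west one one pop west finds small   [T → west finds]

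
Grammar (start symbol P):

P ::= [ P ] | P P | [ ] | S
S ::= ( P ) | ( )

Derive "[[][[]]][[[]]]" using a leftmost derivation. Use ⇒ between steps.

P ⇒ PP ⇒ [P]P ⇒ [PP]P ⇒ [[]P]P ⇒ [[][P]]P ⇒ [[][[]]]P ⇒ [[][[]]][P] ⇒ [[][[]]][[P]] ⇒ [[][[]]][[[]]]

P ⇒ PP   [P ::= P P]
PP ⇒ [P]P   [P ::= [ P ]]
[P]P ⇒ [PP]P   [P ::= P P]
[PP]P ⇒ [[]P]P   [P ::= [ ]]
[[]P]P ⇒ [[][P]]P   [P ::= [ P ]]
[[][P]]P ⇒ [[][[]]]P   [P ::= [ ]]
[[][[]]]P ⇒ [[][[]]][P]   [P ::= [ P ]]
[[][[]]][P] ⇒ [[][[]]][[P]]   [P ::= [ P ]]
[[][[]]][[P]] ⇒ [[][[]]][[[]]]   [P ::= [ ]]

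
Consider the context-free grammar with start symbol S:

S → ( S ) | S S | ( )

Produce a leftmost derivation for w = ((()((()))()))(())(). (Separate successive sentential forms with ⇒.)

S⇒SS⇒SSS⇒(S)SS⇒((S))SS⇒((SS))SS⇒((()S))SS⇒((()SS))SS⇒((()(S)S))SS⇒((()((S))S))SS⇒((()((()))S))SS⇒((()((()))()))SS⇒((()((()))()))(S)S⇒((()((()))()))(())S⇒((()((()))()))(())()

S ⇒ SS   [S → S S]
SS ⇒ SSS   [S → S S]
SSS ⇒ (S)SS   [S → ( S )]
(S)SS ⇒ ((S))SS   [S → ( S )]
((S))SS ⇒ ((SS))SS   [S → S S]
((SS))SS ⇒ ((()S))SS   [S → ( )]
((()S))SS ⇒ ((()SS))SS   [S → S S]
((()SS))SS ⇒ ((()(S)S))SS   [S → ( S )]
((()(S)S))SS ⇒ ((()((S))S))SS   [S → ( S )]
((()((S))S))SS ⇒ ((()((()))S))SS   [S → ( )]
((()((()))S))SS ⇒ ((()((()))()))SS   [S → ( )]
((()((()))()))SS ⇒ ((()((()))()))(S)S   [S → ( S )]
((()((()))()))(S)S ⇒ ((()((()))()))(())S   [S → ( )]
((()((()))()))(())S ⇒ ((()((()))()))(())()   [S → ( )]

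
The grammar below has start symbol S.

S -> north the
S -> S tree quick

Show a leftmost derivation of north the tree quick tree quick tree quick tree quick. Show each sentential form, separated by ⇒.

S ⇒ S tree quick ⇒ S tree quick tree quick ⇒ S tree quick tree quick tree quick ⇒ S tree quick tree quick tree quick tree quick ⇒ north the tree quick tree quick tree quick tree quick

S ⇒ S tree quick   [S -> S tree quick]
S tree quick ⇒ S tree quick tree quick   [S -> S tree quick]
S tree quick tree quick ⇒ S tree quick tree quick tree quick   [S -> S tree quick]
S tree quick tree quick tree quick ⇒ S tree quick tree quick tree quick tree quick   [S -> S tree quick]
S tree quick tree quick tree quick tree quick ⇒ north the tree quick tree quick tree quick tree quick   [S -> north the]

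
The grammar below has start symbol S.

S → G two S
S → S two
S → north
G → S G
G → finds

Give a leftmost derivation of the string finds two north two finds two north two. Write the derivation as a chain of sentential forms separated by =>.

S => S two => G two S two => S G two S two => S two G two S two => G two S two G two S two => finds two S two G two S two => finds two north two G two S two => finds two north two finds two S two => finds two north two finds two north two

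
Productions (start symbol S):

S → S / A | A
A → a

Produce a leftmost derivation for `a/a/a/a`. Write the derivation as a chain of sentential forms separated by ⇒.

S⇒S/A⇒S/A/A⇒S/A/A/A⇒A/A/A/A⇒a/A/A/A⇒a/a/A/A⇒a/a/a/A⇒a/a/a/a

S ⇒ S/A   [S → S / A]
S/A ⇒ S/A/A   [S → S / A]
S/A/A ⇒ S/A/A/A   [S → S / A]
S/A/A/A ⇒ A/A/A/A   [S → A]
A/A/A/A ⇒ a/A/A/A   [A → a]
a/A/A/A ⇒ a/a/A/A   [A → a]
a/a/A/A ⇒ a/a/a/A   [A → a]
a/a/a/A ⇒ a/a/a/a   [A → a]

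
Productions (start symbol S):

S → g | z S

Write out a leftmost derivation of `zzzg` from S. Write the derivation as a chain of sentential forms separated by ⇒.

S⇒zS⇒zzS⇒zzzS⇒zzzg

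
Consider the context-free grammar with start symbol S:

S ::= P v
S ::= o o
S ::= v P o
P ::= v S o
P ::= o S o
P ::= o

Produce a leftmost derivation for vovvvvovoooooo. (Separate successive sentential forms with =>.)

S => vPo => voSoo => vovPooo => vovvSoooo => vovvvPooooo => vovvvvSoooooo => vovvvvPvoooooo => vovvvvovoooooo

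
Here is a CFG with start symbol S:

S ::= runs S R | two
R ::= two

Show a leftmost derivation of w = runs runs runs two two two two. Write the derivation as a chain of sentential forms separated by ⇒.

S ⇒ runs S R ⇒ runs runs S R R ⇒ runs runs runs S R R R ⇒ runs runs runs two R R R ⇒ runs runs runs two two R R ⇒ runs runs runs two two two R ⇒ runs runs runs two two two two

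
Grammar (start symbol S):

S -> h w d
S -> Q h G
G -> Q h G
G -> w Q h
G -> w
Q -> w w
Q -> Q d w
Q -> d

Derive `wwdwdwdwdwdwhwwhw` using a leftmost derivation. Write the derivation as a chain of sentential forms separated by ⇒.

S ⇒ QhG   [S -> Q h G]
QhG ⇒ QdwhG   [Q -> Q d w]
QdwhG ⇒ QdwdwhG   [Q -> Q d w]
QdwdwhG ⇒ QdwdwdwhG   [Q -> Q d w]
QdwdwdwhG ⇒ QdwdwdwdwhG   [Q -> Q d w]
QdwdwdwdwhG ⇒ QdwdwdwdwdwhG   [Q -> Q d w]
QdwdwdwdwdwhG ⇒ wwdwdwdwdwdwhG   [Q -> w w]
wwdwdwdwdwdwhG ⇒ wwdwdwdwdwdwhQhG   [G -> Q h G]
wwdwdwdwdwdwhQhG ⇒ wwdwdwdwdwdwhwwhG   [Q -> w w]
wwdwdwdwdwdwhwwhG ⇒ wwdwdwdwdwdwhwwhw   [G -> w]

S ⇒ QhG ⇒ QdwhG ⇒ QdwdwhG ⇒ QdwdwdwhG ⇒ QdwdwdwdwhG ⇒ QdwdwdwdwdwhG ⇒ wwdwdwdwdwdwhG ⇒ wwdwdwdwdwdwhQhG ⇒ wwdwdwdwdwdwhwwhG ⇒ wwdwdwdwdwdwhwwhw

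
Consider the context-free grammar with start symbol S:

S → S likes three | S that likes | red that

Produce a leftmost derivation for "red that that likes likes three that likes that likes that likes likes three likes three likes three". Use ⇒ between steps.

S ⇒ S likes three   [S → S likes three]
S likes three ⇒ S likes three likes three   [S → S likes three]
S likes three likes three ⇒ S likes three likes three likes three   [S → S likes three]
S likes three likes three likes three ⇒ S that likes likes three likes three likes three   [S → S that likes]
S that likes likes three likes three likes three ⇒ S that likes that likes likes three likes three likes three   [S → S that likes]
S that likes that likes likes three likes three likes three ⇒ S that likes that likes that likes likes three likes three likes three   [S → S that likes]
S that likes that likes that likes likes three likes three likes three ⇒ S likes three that likes that likes that likes likes three likes three likes three   [S → S likes three]
S likes three that likes that likes that likes likes three likes three likes three ⇒ S that likes likes three that likes that likes that likes likes three likes three likes three   [S → S that likes]
S that likes likes three that likes that likes that likes likes three likes three likes three ⇒ red that that likes likes three that likes that likes that likes likes three likes three likes three   [S → red that]

S ⇒ S likes three ⇒ S likes three likes three ⇒ S likes three likes three likes three ⇒ S that likes likes three likes three likes three ⇒ S that likes that likes likes three likes three likes three ⇒ S that likes that likes that likes likes three likes three likes three ⇒ S likes three that likes that likes that likes likes three likes three likes three ⇒ S that likes likes three that likes that likes that likes likes three likes three likes three ⇒ red that that likes likes three that likes that likes that likes likes three likes three likes three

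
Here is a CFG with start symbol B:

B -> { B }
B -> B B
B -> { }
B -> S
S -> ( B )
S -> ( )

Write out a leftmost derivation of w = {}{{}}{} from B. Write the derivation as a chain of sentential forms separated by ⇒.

B ⇒ BB ⇒ {}B ⇒ {}BB ⇒ {}{B}B ⇒ {}{{}}B ⇒ {}{{}}{}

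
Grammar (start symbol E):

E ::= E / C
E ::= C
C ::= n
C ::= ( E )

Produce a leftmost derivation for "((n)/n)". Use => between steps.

E => C => (E) => (E/C) => (C/C) => ((E)/C) => ((C)/C) => ((n)/C) => ((n)/n)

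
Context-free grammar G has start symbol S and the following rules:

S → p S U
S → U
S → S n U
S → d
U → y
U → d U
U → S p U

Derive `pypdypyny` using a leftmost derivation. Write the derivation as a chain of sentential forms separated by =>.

S => SnU => pSUnU => pUUnU => pyUnU => pySpUnU => pypSUpUnU => pypdUpUnU => pypdypUnU => pypdypynU => pypdypyny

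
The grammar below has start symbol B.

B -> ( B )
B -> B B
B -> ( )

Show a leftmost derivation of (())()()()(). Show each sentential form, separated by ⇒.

B ⇒ BB   [B -> B B]
BB ⇒ BBB   [B -> B B]
BBB ⇒ BBBB   [B -> B B]
BBBB ⇒ (B)BBB   [B -> ( B )]
(B)BBB ⇒ (())BBB   [B -> ( )]
(())BBB ⇒ (())()BB   [B -> ( )]
(())()BB ⇒ (())()BBB   [B -> B B]
(())()BBB ⇒ (())()()BB   [B -> ( )]
(())()()BB ⇒ (())()()()B   [B -> ( )]
(())()()()B ⇒ (())()()()()   [B -> ( )]

B ⇒ BB ⇒ BBB ⇒ BBBB ⇒ (B)BBB ⇒ (())BBB ⇒ (())()BB ⇒ (())()BBB ⇒ (())()()BB ⇒ (())()()()B ⇒ (())()()()()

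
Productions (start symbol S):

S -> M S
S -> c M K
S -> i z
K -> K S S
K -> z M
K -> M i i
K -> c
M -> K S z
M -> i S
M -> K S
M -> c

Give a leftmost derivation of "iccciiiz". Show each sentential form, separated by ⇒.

S ⇒ MS ⇒ iSS ⇒ icMKS ⇒ iccKS ⇒ iccMiiS ⇒ iccciiS ⇒ iccciiiz

S ⇒ MS   [S -> M S]
MS ⇒ iSS   [M -> i S]
iSS ⇒ icMKS   [S -> c M K]
icMKS ⇒ iccKS   [M -> c]
iccKS ⇒ iccMiiS   [K -> M i i]
iccMiiS ⇒ iccciiS   [M -> c]
iccciiS ⇒ iccciiiz   [S -> i z]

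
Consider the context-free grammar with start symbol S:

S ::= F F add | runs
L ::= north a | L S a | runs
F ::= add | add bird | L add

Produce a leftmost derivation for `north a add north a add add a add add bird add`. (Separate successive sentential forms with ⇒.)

S ⇒ F F add ⇒ L add F add ⇒ L S a add F add ⇒ north a S a add F add ⇒ north a F F add a add F add ⇒ north a add F add a add F add ⇒ north a add L add add a add F add ⇒ north a add north a add add a add F add ⇒ north a add north a add add a add add bird add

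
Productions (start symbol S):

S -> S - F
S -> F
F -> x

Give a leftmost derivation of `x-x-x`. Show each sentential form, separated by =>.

S=>S-F=>S-F-F=>F-F-F=>x-F-F=>x-x-F=>x-x-x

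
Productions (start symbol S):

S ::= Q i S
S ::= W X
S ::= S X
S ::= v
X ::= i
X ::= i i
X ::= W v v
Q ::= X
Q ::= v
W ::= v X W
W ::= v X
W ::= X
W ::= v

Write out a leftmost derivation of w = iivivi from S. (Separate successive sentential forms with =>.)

S => QiS => XiS => iiS => iiSX => iiQiSX => iiviSX => iivivX => iivivi

S => QiS   [S ::= Q i S]
QiS => XiS   [Q ::= X]
XiS => iiS   [X ::= i]
iiS => iiSX   [S ::= S X]
iiSX => iiQiSX   [S ::= Q i S]
iiQiSX => iiviSX   [Q ::= v]
iiviSX => iivivX   [S ::= v]
iivivX => iivivi   [X ::= i]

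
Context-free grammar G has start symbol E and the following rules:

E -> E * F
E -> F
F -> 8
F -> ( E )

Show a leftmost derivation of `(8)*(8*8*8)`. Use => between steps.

E => E*F => F*F => (E)*F => (F)*F => (8)*F => (8)*(E) => (8)*(E*F) => (8)*(E*F*F) => (8)*(F*F*F) => (8)*(8*F*F) => (8)*(8*8*F) => (8)*(8*8*8)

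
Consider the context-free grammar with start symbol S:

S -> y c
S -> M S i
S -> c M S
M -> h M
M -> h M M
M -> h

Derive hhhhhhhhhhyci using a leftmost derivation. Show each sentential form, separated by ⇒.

S ⇒ MSi ⇒ hMMSi ⇒ hhMMMSi ⇒ hhhMMSi ⇒ hhhhMMSi ⇒ hhhhhMMMSi ⇒ hhhhhhMMMMSi ⇒ hhhhhhhMMMSi ⇒ hhhhhhhhMMSi ⇒ hhhhhhhhhMSi ⇒ hhhhhhhhhhSi ⇒ hhhhhhhhhhyci

S ⇒ MSi   [S -> M S i]
MSi ⇒ hMMSi   [M -> h M M]
hMMSi ⇒ hhMMMSi   [M -> h M M]
hhMMMSi ⇒ hhhMMSi   [M -> h]
hhhMMSi ⇒ hhhhMMSi   [M -> h M]
hhhhMMSi ⇒ hhhhhMMMSi   [M -> h M M]
hhhhhMMMSi ⇒ hhhhhhMMMMSi   [M -> h M M]
hhhhhhMMMMSi ⇒ hhhhhhhMMMSi   [M -> h]
hhhhhhhMMMSi ⇒ hhhhhhhhMMSi   [M -> h]
hhhhhhhhMMSi ⇒ hhhhhhhhhMSi   [M -> h]
hhhhhhhhhMSi ⇒ hhhhhhhhhhSi   [M -> h]
hhhhhhhhhhSi ⇒ hhhhhhhhhhyci   [S -> y c]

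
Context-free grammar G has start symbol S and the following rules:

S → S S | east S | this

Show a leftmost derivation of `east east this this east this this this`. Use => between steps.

S => S S   [S → S S]
S S => S S S   [S → S S]
S S S => east S S S   [S → east S]
east S S S => east east S S S   [S → east S]
east east S S S => east east this S S   [S → this]
east east this S S => east east this this S   [S → this]
east east this this S => east east this this S S   [S → S S]
east east this this S S => east east this this east S S   [S → east S]
east east this this east S S => east east this this east this S   [S → this]
east east this this east this S => east east this this east this S S   [S → S S]
east east this this east this S S => east east this this east this this S   [S → this]
east east this this east this this S => east east this this east this this this   [S → this]

S => S S => S S S => east S S S => east east S S S => east east this S S => east east this this S => east east this this S S => east east this this east S S => east east this this east this S => east east this this east this S S => east east this this east this this S => east east this this east this this this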